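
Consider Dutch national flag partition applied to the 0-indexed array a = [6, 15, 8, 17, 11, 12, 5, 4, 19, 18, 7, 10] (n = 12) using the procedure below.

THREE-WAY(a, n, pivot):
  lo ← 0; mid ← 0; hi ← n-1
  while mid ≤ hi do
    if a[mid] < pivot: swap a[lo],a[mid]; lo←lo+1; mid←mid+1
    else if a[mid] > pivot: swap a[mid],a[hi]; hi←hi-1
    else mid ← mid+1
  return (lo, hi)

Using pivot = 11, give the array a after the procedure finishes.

[6, 10, 8, 7, 4, 5, 11, 19, 18, 12, 17, 15]

pivot = 11; lo=0, mid=0, hi=11
a[mid]=6<11: swap a[0],a[0]; lo=1,mid=1 → [6, 15, 8, 17, 11, 12, 5, 4, 19, 18, 7, 10]
a[mid]=15>11: swap a[1],a[11]; hi=10 → [6, 10, 8, 17, 11, 12, 5, 4, 19, 18, 7, 15]
a[mid]=10<11: swap a[1],a[1]; lo=2,mid=2 → [6, 10, 8, 17, 11, 12, 5, 4, 19, 18, 7, 15]
a[mid]=8<11: swap a[2],a[2]; lo=3,mid=3 → [6, 10, 8, 17, 11, 12, 5, 4, 19, 18, 7, 15]
a[mid]=17>11: swap a[3],a[10]; hi=9 → [6, 10, 8, 7, 11, 12, 5, 4, 19, 18, 17, 15]
a[mid]=7<11: swap a[3],a[3]; lo=4,mid=4 → [6, 10, 8, 7, 11, 12, 5, 4, 19, 18, 17, 15]
a[mid]=11=11: mid=5
a[mid]=12>11: swap a[5],a[9]; hi=8 → [6, 10, 8, 7, 11, 18, 5, 4, 19, 12, 17, 15]
a[mid]=18>11: swap a[5],a[8]; hi=7 → [6, 10, 8, 7, 11, 19, 5, 4, 18, 12, 17, 15]
a[mid]=19>11: swap a[5],a[7]; hi=6 → [6, 10, 8, 7, 11, 4, 5, 19, 18, 12, 17, 15]
a[mid]=4<11: swap a[4],a[5]; lo=5,mid=6 → [6, 10, 8, 7, 4, 11, 5, 19, 18, 12, 17, 15]
a[mid]=5<11: swap a[5],a[6]; lo=6,mid=7 → [6, 10, 8, 7, 4, 5, 11, 19, 18, 12, 17, 15]
end: lo=6, hi=6; a = [6, 10, 8, 7, 4, 5, 11, 19, 18, 12, 17, 15]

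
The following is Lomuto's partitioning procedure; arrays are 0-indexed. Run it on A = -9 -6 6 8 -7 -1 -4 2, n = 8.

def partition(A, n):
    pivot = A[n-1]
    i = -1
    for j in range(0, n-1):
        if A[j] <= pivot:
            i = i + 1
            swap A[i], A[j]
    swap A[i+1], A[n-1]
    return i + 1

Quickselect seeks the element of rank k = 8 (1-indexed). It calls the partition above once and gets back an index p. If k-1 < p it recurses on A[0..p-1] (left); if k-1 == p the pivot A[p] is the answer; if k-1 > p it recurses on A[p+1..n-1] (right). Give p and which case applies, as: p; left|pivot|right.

pivot = A[7] = 2; i = -1
j=0: A[0]=-9 ≤ 2 → i=0, swap A[0],A[0] (no change) → -9 -6 6 8 -7 -1 -4 2
j=1: A[1]=-6 ≤ 2 → i=1, swap A[1],A[1] (no change) → -9 -6 6 8 -7 -1 -4 2
j=2: A[2]=6 > 2 → no swap
j=3: A[3]=8 > 2 → no swap
j=4: A[4]=-7 ≤ 2 → i=2, swap A[2],A[4] → -9 -6 -7 8 6 -1 -4 2
j=5: A[5]=-1 ≤ 2 → i=3, swap A[3],A[5] → -9 -6 -7 -1 6 8 -4 2
j=6: A[6]=-4 ≤ 2 → i=4, swap A[4],A[6] → -9 -6 -7 -1 -4 8 6 2
final swap A[5],A[7] → -9 -6 -7 -1 -4 2 6 8; return 5
p = 5; k-1 = 7 > 5 ⇒ right

5; right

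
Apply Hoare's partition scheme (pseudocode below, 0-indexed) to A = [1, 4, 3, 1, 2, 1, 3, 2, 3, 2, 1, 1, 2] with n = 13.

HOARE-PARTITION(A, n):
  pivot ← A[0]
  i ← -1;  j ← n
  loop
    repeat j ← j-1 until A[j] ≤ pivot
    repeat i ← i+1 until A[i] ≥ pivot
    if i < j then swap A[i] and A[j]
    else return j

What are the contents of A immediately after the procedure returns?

pivot = A[0] = 1; i = -1, j = 13
j→11 (A[11]=1≤1), i→0 (A[0]=1≥1); i<j, swap → [1, 4, 3, 1, 2, 1, 3, 2, 3, 2, 1, 1, 2]
j→10 (A[10]=1≤1), i→1 (A[1]=4≥1); i<j, swap → [1, 1, 3, 1, 2, 1, 3, 2, 3, 2, 4, 1, 2]
j→5 (A[5]=1≤1), i→2 (A[2]=3≥1); i<j, swap → [1, 1, 1, 1, 2, 3, 3, 2, 3, 2, 4, 1, 2]
j→3, i→3; i≥j, return j=3. A = [1, 1, 1, 1, 2, 3, 3, 2, 3, 2, 4, 1, 2]

[1, 1, 1, 1, 2, 3, 3, 2, 3, 2, 4, 1, 2]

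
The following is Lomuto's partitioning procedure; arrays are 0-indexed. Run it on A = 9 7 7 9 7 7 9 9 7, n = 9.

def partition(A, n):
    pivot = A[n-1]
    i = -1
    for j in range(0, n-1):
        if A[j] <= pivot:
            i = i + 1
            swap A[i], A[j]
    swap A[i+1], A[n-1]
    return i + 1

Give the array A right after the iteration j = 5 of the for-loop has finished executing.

7 7 7 7 9 9 9 9 7

pivot=7, i=-1
j=0: 9>7, skip
j=1: 7≤7, i=0, swap(0,1) ⇒ 7 9 7 9 7 7 9 9 7
j=2: 7≤7, i=1, swap(1,2) ⇒ 7 7 9 9 7 7 9 9 7
j=3: 9>7, skip
j=4: 7≤7, i=2, swap(2,4) ⇒ 7 7 7 9 9 7 9 9 7
j=5: 7≤7, i=3, swap(3,5) ⇒ 7 7 7 7 9 9 9 9 7
(after j=5) A = 7 7 7 7 9 9 9 9 7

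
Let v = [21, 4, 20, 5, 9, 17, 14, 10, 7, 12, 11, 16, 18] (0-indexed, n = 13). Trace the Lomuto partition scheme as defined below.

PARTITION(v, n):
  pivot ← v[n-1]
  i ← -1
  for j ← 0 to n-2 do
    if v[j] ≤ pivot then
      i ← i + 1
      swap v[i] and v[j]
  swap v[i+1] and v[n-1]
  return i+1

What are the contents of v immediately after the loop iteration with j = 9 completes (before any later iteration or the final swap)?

pivot = v[12] = 18; i = -1
j=0: v[0]=21 > 18 → no swap
j=1: v[1]=4 ≤ 18 → i=0, swap v[0],v[1] → [4, 21, 20, 5, 9, 17, 14, 10, 7, 12, 11, 16, 18]
j=2: v[2]=20 > 18 → no swap
j=3: v[3]=5 ≤ 18 → i=1, swap v[1],v[3] → [4, 5, 20, 21, 9, 17, 14, 10, 7, 12, 11, 16, 18]
j=4: v[4]=9 ≤ 18 → i=2, swap v[2],v[4] → [4, 5, 9, 21, 20, 17, 14, 10, 7, 12, 11, 16, 18]
j=5: v[5]=17 ≤ 18 → i=3, swap v[3],v[5] → [4, 5, 9, 17, 20, 21, 14, 10, 7, 12, 11, 16, 18]
j=6: v[6]=14 ≤ 18 → i=4, swap v[4],v[6] → [4, 5, 9, 17, 14, 21, 20, 10, 7, 12, 11, 16, 18]
j=7: v[7]=10 ≤ 18 → i=5, swap v[5],v[7] → [4, 5, 9, 17, 14, 10, 20, 21, 7, 12, 11, 16, 18]
j=8: v[8]=7 ≤ 18 → i=6, swap v[6],v[8] → [4, 5, 9, 17, 14, 10, 7, 21, 20, 12, 11, 16, 18]
j=9: v[9]=12 ≤ 18 → i=7, swap v[7],v[9] → [4, 5, 9, 17, 14, 10, 7, 12, 20, 21, 11, 16, 18]
(after j=9) v = [4, 5, 9, 17, 14, 10, 7, 12, 20, 21, 11, 16, 18]

[4, 5, 9, 17, 14, 10, 7, 12, 20, 21, 11, 16, 18]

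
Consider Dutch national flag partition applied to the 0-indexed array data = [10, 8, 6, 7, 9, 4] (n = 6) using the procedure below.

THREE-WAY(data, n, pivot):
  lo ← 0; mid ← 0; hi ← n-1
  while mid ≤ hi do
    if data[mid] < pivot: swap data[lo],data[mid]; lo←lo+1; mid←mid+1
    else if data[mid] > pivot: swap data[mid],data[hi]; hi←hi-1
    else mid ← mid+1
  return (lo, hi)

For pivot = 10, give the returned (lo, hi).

pivot = 10; lo=0, mid=0, hi=5
data[mid]=10=10: mid=1
data[mid]=8<10: swap data[0],data[1]; lo=1,mid=2 → [8, 10, 6, 7, 9, 4]
data[mid]=6<10: swap data[1],data[2]; lo=2,mid=3 → [8, 6, 10, 7, 9, 4]
data[mid]=7<10: swap data[2],data[3]; lo=3,mid=4 → [8, 6, 7, 10, 9, 4]
data[mid]=9<10: swap data[3],data[4]; lo=4,mid=5 → [8, 6, 7, 9, 10, 4]
data[mid]=4<10: swap data[4],data[5]; lo=5,mid=6 → [8, 6, 7, 9, 4, 10]
end: lo=5, hi=5; data = [8, 6, 7, 9, 4, 10]

(5, 5)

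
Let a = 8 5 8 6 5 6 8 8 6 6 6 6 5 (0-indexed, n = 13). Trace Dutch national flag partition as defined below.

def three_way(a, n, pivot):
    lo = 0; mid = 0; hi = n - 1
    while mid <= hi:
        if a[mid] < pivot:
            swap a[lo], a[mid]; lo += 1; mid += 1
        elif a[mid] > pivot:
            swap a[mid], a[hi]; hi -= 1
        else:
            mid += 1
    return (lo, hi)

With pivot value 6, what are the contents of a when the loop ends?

5 5 5 6 6 6 6 6 6 8 8 8 8

pivot = 6; lo=0, mid=0, hi=12
a[mid]=8>6: swap a[0],a[12]; hi=11 → 5 5 8 6 5 6 8 8 6 6 6 6 8
a[mid]=5<6: swap a[0],a[0]; lo=1,mid=1 → 5 5 8 6 5 6 8 8 6 6 6 6 8
a[mid]=5<6: swap a[1],a[1]; lo=2,mid=2 → 5 5 8 6 5 6 8 8 6 6 6 6 8
a[mid]=8>6: swap a[2],a[11]; hi=10 → 5 5 6 6 5 6 8 8 6 6 6 8 8
a[mid]=6=6: mid=3
a[mid]=6=6: mid=4
a[mid]=5<6: swap a[2],a[4]; lo=3,mid=5 → 5 5 5 6 6 6 8 8 6 6 6 8 8
a[mid]=6=6: mid=6
a[mid]=8>6: swap a[6],a[10]; hi=9 → 5 5 5 6 6 6 6 8 6 6 8 8 8
a[mid]=6=6: mid=7
a[mid]=8>6: swap a[7],a[9]; hi=8 → 5 5 5 6 6 6 6 6 6 8 8 8 8
a[mid]=6=6: mid=8
a[mid]=6=6: mid=9
end: lo=3, hi=8; a = 5 5 5 6 6 6 6 6 6 8 8 8 8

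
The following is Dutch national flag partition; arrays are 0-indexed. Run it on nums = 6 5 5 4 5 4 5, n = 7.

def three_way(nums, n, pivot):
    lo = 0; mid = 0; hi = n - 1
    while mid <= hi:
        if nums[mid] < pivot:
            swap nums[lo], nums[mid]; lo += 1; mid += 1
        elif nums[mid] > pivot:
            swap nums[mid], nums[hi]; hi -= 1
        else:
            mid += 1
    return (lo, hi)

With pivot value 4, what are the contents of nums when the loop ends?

lo=0 mid=0 hi=6
6>4: swap(0,6), hi=5 ⇒ 5 5 5 4 5 4 6
5>4: swap(0,5), hi=4 ⇒ 4 5 5 4 5 5 6
4=4: mid=1
5>4: swap(1,4), hi=3 ⇒ 4 5 5 4 5 5 6
5>4: swap(1,3), hi=2 ⇒ 4 4 5 5 5 5 6
4=4: mid=2
5>4: swap(2,2), hi=1 ⇒ 4 4 5 5 5 5 6
done. lo=0 hi=1; nums=4 4 5 5 5 5 6

4 4 5 5 5 5 6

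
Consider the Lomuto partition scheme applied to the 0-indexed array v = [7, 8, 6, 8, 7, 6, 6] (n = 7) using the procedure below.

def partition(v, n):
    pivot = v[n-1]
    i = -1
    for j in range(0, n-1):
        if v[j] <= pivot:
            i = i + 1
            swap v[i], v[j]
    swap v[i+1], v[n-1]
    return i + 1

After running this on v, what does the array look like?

[6, 6, 6, 8, 7, 8, 7]

pivot = v[6] = 6; i = -1
j=0: v[0]=7 > 6 → no swap
j=1: v[1]=8 > 6 → no swap
j=2: v[2]=6 ≤ 6 → i=0, swap v[0],v[2] → [6, 8, 7, 8, 7, 6, 6]
j=3: v[3]=8 > 6 → no swap
j=4: v[4]=7 > 6 → no swap
j=5: v[5]=6 ≤ 6 → i=1, swap v[1],v[5] → [6, 6, 7, 8, 7, 8, 6]
final swap v[2],v[6] → [6, 6, 6, 8, 7, 8, 7]; return 2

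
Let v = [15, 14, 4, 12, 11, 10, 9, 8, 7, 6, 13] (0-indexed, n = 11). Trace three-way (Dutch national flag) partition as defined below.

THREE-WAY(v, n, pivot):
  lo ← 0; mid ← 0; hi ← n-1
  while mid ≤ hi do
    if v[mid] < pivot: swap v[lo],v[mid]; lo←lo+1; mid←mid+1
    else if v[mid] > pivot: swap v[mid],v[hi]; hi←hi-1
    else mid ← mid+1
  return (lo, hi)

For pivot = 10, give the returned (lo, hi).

pivot = 10; lo=0, mid=0, hi=10
v[mid]=15>10: swap v[0],v[10]; hi=9 → [13, 14, 4, 12, 11, 10, 9, 8, 7, 6, 15]
v[mid]=13>10: swap v[0],v[9]; hi=8 → [6, 14, 4, 12, 11, 10, 9, 8, 7, 13, 15]
v[mid]=6<10: swap v[0],v[0]; lo=1,mid=1 → [6, 14, 4, 12, 11, 10, 9, 8, 7, 13, 15]
v[mid]=14>10: swap v[1],v[8]; hi=7 → [6, 7, 4, 12, 11, 10, 9, 8, 14, 13, 15]
v[mid]=7<10: swap v[1],v[1]; lo=2,mid=2 → [6, 7, 4, 12, 11, 10, 9, 8, 14, 13, 15]
v[mid]=4<10: swap v[2],v[2]; lo=3,mid=3 → [6, 7, 4, 12, 11, 10, 9, 8, 14, 13, 15]
v[mid]=12>10: swap v[3],v[7]; hi=6 → [6, 7, 4, 8, 11, 10, 9, 12, 14, 13, 15]
v[mid]=8<10: swap v[3],v[3]; lo=4,mid=4 → [6, 7, 4, 8, 11, 10, 9, 12, 14, 13, 15]
v[mid]=11>10: swap v[4],v[6]; hi=5 → [6, 7, 4, 8, 9, 10, 11, 12, 14, 13, 15]
v[mid]=9<10: swap v[4],v[4]; lo=5,mid=5 → [6, 7, 4, 8, 9, 10, 11, 12, 14, 13, 15]
v[mid]=10=10: mid=6
end: lo=5, hi=5; v = [6, 7, 4, 8, 9, 10, 11, 12, 14, 13, 15]

(5, 5)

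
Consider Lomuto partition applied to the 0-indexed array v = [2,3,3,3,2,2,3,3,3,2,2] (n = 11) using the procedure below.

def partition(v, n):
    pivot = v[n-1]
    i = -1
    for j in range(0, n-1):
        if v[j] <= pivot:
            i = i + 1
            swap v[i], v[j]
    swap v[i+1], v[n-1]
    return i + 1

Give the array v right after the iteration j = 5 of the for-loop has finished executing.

pivot = v[10] = 2; i = -1
j=0: v[0]=2 ≤ 2 → i=0, swap v[0],v[0] (no change) → [2,3,3,3,2,2,3,3,3,2,2]
j=1: v[1]=3 > 2 → no swap
j=2: v[2]=3 > 2 → no swap
j=3: v[3]=3 > 2 → no swap
j=4: v[4]=2 ≤ 2 → i=1, swap v[1],v[4] → [2,2,3,3,3,2,3,3,3,2,2]
j=5: v[5]=2 ≤ 2 → i=2, swap v[2],v[5] → [2,2,2,3,3,3,3,3,3,2,2]
(after j=5) v = [2,2,2,3,3,3,3,3,3,2,2]

[2,2,2,3,3,3,3,3,3,2,2]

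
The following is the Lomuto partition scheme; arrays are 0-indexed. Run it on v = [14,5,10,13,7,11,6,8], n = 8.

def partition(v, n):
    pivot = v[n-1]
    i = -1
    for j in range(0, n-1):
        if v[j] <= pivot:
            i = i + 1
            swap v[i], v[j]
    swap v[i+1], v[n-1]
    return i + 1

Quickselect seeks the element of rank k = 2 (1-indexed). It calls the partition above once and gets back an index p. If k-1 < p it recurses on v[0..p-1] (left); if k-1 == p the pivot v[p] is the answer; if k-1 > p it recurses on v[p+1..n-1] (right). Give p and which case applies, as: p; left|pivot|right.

pivot=8, i=-1
j=0: 14>8, skip
j=1: 5≤8, i=0, swap(0,1) ⇒ [5,14,10,13,7,11,6,8]
j=2: 10>8, skip
j=3: 13>8, skip
j=4: 7≤8, i=1, swap(1,4) ⇒ [5,7,10,13,14,11,6,8]
j=5: 11>8, skip
j=6: 6≤8, i=2, swap(2,6) ⇒ [5,7,6,13,14,11,10,8]
swap(3,7) ⇒ [5,7,6,8,14,11,10,13]; return 3
p = 3; k-1 = 1 < 3 ⇒ left

3; left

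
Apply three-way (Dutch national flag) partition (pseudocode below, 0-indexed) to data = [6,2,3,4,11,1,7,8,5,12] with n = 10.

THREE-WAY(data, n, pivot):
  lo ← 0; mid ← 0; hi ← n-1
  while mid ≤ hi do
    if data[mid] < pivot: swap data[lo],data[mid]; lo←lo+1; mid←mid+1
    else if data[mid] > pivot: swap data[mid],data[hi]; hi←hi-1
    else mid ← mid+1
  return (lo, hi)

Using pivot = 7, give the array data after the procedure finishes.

pivot = 7; lo=0, mid=0, hi=9
data[mid]=6<7: swap data[0],data[0]; lo=1,mid=1 → [6,2,3,4,11,1,7,8,5,12]
data[mid]=2<7: swap data[1],data[1]; lo=2,mid=2 → [6,2,3,4,11,1,7,8,5,12]
data[mid]=3<7: swap data[2],data[2]; lo=3,mid=3 → [6,2,3,4,11,1,7,8,5,12]
data[mid]=4<7: swap data[3],data[3]; lo=4,mid=4 → [6,2,3,4,11,1,7,8,5,12]
data[mid]=11>7: swap data[4],data[9]; hi=8 → [6,2,3,4,12,1,7,8,5,11]
data[mid]=12>7: swap data[4],data[8]; hi=7 → [6,2,3,4,5,1,7,8,12,11]
data[mid]=5<7: swap data[4],data[4]; lo=5,mid=5 → [6,2,3,4,5,1,7,8,12,11]
data[mid]=1<7: swap data[5],data[5]; lo=6,mid=6 → [6,2,3,4,5,1,7,8,12,11]
data[mid]=7=7: mid=7
data[mid]=8>7: swap data[7],data[7]; hi=6 → [6,2,3,4,5,1,7,8,12,11]
end: lo=6, hi=6; data = [6,2,3,4,5,1,7,8,12,11]

[6,2,3,4,5,1,7,8,12,11]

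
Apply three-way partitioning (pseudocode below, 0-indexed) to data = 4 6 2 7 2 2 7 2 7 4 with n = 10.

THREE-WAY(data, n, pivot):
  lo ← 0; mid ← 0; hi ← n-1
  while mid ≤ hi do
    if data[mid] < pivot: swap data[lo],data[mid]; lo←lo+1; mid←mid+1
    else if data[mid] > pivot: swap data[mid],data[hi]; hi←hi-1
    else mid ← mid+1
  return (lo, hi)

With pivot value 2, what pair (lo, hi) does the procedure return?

lo=0 mid=0 hi=9
4>2: swap(0,9), hi=8 ⇒ 4 6 2 7 2 2 7 2 7 4
4>2: swap(0,8), hi=7 ⇒ 7 6 2 7 2 2 7 2 4 4
7>2: swap(0,7), hi=6 ⇒ 2 6 2 7 2 2 7 7 4 4
2=2: mid=1
6>2: swap(1,6), hi=5 ⇒ 2 7 2 7 2 2 6 7 4 4
7>2: swap(1,5), hi=4 ⇒ 2 2 2 7 2 7 6 7 4 4
2=2: mid=2
2=2: mid=3
7>2: swap(3,4), hi=3 ⇒ 2 2 2 2 7 7 6 7 4 4
2=2: mid=4
done. lo=0 hi=3; data=2 2 2 2 7 7 6 7 4 4

(0, 3)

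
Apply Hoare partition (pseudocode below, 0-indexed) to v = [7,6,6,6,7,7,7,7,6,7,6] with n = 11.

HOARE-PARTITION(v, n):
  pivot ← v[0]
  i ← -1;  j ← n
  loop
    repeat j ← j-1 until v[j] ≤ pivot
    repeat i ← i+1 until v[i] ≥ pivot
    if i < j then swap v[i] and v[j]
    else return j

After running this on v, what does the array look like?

pivot=7
j stops at 10 (6), i stops at 0 (7); swap ⇒ [6,6,6,6,7,7,7,7,6,7,7]
j stops at 9 (7), i stops at 4 (7); swap ⇒ [6,6,6,6,7,7,7,7,6,7,7]
j stops at 8 (6), i stops at 5 (7); swap ⇒ [6,6,6,6,7,6,7,7,7,7,7]
j stops at 7 (7), i stops at 6 (7); swap ⇒ [6,6,6,6,7,6,7,7,7,7,7]
j stops at 6, i stops at 7; i≥j ⇒ return 6. v=[6,6,6,6,7,6,7,7,7,7,7]

[6,6,6,6,7,6,7,7,7,7,7]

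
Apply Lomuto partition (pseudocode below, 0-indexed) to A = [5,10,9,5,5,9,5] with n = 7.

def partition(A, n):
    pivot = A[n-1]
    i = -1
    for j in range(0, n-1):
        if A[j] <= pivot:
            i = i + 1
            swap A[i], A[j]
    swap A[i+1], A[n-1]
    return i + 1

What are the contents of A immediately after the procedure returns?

pivot = A[6] = 5; i = -1
j=0: A[0]=5 ≤ 5 → i=0, swap A[0],A[0] (no change) → [5,10,9,5,5,9,5]
j=1: A[1]=10 > 5 → no swap
j=2: A[2]=9 > 5 → no swap
j=3: A[3]=5 ≤ 5 → i=1, swap A[1],A[3] → [5,5,9,10,5,9,5]
j=4: A[4]=5 ≤ 5 → i=2, swap A[2],A[4] → [5,5,5,10,9,9,5]
j=5: A[5]=9 > 5 → no swap
final swap A[3],A[6] → [5,5,5,5,9,9,10]; return 3

[5,5,5,5,9,9,10]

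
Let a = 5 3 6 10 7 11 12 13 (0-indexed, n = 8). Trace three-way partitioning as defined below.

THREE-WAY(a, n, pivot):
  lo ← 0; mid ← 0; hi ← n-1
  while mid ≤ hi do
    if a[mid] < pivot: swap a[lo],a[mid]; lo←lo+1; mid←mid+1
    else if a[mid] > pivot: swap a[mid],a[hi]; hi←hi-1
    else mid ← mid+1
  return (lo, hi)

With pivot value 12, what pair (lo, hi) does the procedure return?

(6, 6)

lo=0 mid=0 hi=7
5<12: swap(0,0), lo=1 mid=1 ⇒ 5 3 6 10 7 11 12 13
3<12: swap(1,1), lo=2 mid=2 ⇒ 5 3 6 10 7 11 12 13
6<12: swap(2,2), lo=3 mid=3 ⇒ 5 3 6 10 7 11 12 13
10<12: swap(3,3), lo=4 mid=4 ⇒ 5 3 6 10 7 11 12 13
7<12: swap(4,4), lo=5 mid=5 ⇒ 5 3 6 10 7 11 12 13
11<12: swap(5,5), lo=6 mid=6 ⇒ 5 3 6 10 7 11 12 13
12=12: mid=7
13>12: swap(7,7), hi=6 ⇒ 5 3 6 10 7 11 12 13
done. lo=6 hi=6; a=5 3 6 10 7 11 12 13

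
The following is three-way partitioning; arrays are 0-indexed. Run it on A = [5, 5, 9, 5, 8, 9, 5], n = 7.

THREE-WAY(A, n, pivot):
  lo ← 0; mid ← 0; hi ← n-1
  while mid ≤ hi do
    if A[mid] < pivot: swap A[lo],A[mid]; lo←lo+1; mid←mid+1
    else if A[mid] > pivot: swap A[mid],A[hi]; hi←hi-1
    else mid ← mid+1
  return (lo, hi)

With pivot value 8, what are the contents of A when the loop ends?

[5, 5, 5, 5, 8, 9, 9]

pivot = 8; lo=0, mid=0, hi=6
A[mid]=5<8: swap A[0],A[0]; lo=1,mid=1 → [5, 5, 9, 5, 8, 9, 5]
A[mid]=5<8: swap A[1],A[1]; lo=2,mid=2 → [5, 5, 9, 5, 8, 9, 5]
A[mid]=9>8: swap A[2],A[6]; hi=5 → [5, 5, 5, 5, 8, 9, 9]
A[mid]=5<8: swap A[2],A[2]; lo=3,mid=3 → [5, 5, 5, 5, 8, 9, 9]
A[mid]=5<8: swap A[3],A[3]; lo=4,mid=4 → [5, 5, 5, 5, 8, 9, 9]
A[mid]=8=8: mid=5
A[mid]=9>8: swap A[5],A[5]; hi=4 → [5, 5, 5, 5, 8, 9, 9]
end: lo=4, hi=4; A = [5, 5, 5, 5, 8, 9, 9]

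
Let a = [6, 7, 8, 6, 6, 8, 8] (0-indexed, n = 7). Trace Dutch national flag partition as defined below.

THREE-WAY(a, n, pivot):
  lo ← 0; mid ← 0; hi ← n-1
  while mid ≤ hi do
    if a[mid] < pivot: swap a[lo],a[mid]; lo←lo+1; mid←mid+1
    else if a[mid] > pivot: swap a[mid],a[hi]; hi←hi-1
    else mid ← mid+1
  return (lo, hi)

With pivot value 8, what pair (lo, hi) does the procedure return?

lo=0 mid=0 hi=6
6<8: swap(0,0), lo=1 mid=1 ⇒ [6, 7, 8, 6, 6, 8, 8]
7<8: swap(1,1), lo=2 mid=2 ⇒ [6, 7, 8, 6, 6, 8, 8]
8=8: mid=3
6<8: swap(2,3), lo=3 mid=4 ⇒ [6, 7, 6, 8, 6, 8, 8]
6<8: swap(3,4), lo=4 mid=5 ⇒ [6, 7, 6, 6, 8, 8, 8]
8=8: mid=6
8=8: mid=7
done. lo=4 hi=6; a=[6, 7, 6, 6, 8, 8, 8]

(4, 6)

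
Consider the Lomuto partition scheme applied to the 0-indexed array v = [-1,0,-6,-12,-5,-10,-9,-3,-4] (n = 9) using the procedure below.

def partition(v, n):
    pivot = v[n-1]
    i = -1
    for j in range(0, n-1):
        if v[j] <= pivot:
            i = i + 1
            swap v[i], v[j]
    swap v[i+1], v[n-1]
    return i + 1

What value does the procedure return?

5

pivot=-4, i=-1
j=0: -1>-4, skip
j=1: 0>-4, skip
j=2: -6≤-4, i=0, swap(0,2) ⇒ [-6,0,-1,-12,-5,-10,-9,-3,-4]
j=3: -12≤-4, i=1, swap(1,3) ⇒ [-6,-12,-1,0,-5,-10,-9,-3,-4]
j=4: -5≤-4, i=2, swap(2,4) ⇒ [-6,-12,-5,0,-1,-10,-9,-3,-4]
j=5: -10≤-4, i=3, swap(3,5) ⇒ [-6,-12,-5,-10,-1,0,-9,-3,-4]
j=6: -9≤-4, i=4, swap(4,6) ⇒ [-6,-12,-5,-10,-9,0,-1,-3,-4]
j=7: -3>-4, skip
swap(5,8) ⇒ [-6,-12,-5,-10,-9,-4,-1,-3,0]; return 5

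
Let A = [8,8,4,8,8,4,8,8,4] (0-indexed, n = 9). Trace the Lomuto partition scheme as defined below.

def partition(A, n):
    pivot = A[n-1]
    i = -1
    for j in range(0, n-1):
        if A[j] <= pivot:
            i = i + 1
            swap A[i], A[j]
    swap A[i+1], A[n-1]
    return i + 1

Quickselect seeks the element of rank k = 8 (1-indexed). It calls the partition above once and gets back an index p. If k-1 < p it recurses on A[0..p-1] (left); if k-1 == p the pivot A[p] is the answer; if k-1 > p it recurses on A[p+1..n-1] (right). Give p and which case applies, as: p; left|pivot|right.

pivot=4, i=-1
j=0: 8>4, skip
j=1: 8>4, skip
j=2: 4≤4, i=0, swap(0,2) ⇒ [4,8,8,8,8,4,8,8,4]
j=3: 8>4, skip
j=4: 8>4, skip
j=5: 4≤4, i=1, swap(1,5) ⇒ [4,4,8,8,8,8,8,8,4]
j=6: 8>4, skip
j=7: 8>4, skip
swap(2,8) ⇒ [4,4,4,8,8,8,8,8,8]; return 2
p = 2; k-1 = 7 > 2 ⇒ right

2; right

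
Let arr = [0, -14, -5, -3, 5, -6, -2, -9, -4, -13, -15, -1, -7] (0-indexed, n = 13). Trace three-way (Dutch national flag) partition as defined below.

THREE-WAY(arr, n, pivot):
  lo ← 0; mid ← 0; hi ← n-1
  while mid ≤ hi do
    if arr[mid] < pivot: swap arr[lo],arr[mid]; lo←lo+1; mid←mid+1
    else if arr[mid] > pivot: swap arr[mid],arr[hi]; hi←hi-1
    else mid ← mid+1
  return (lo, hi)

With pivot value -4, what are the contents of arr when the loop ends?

lo=0 mid=0 hi=12
0>-4: swap(0,12), hi=11 ⇒ [-7, -14, -5, -3, 5, -6, -2, -9, -4, -13, -15, -1, 0]
-7<-4: swap(0,0), lo=1 mid=1 ⇒ [-7, -14, -5, -3, 5, -6, -2, -9, -4, -13, -15, -1, 0]
-14<-4: swap(1,1), lo=2 mid=2 ⇒ [-7, -14, -5, -3, 5, -6, -2, -9, -4, -13, -15, -1, 0]
-5<-4: swap(2,2), lo=3 mid=3 ⇒ [-7, -14, -5, -3, 5, -6, -2, -9, -4, -13, -15, -1, 0]
-3>-4: swap(3,11), hi=10 ⇒ [-7, -14, -5, -1, 5, -6, -2, -9, -4, -13, -15, -3, 0]
-1>-4: swap(3,10), hi=9 ⇒ [-7, -14, -5, -15, 5, -6, -2, -9, -4, -13, -1, -3, 0]
-15<-4: swap(3,3), lo=4 mid=4 ⇒ [-7, -14, -5, -15, 5, -6, -2, -9, -4, -13, -1, -3, 0]
5>-4: swap(4,9), hi=8 ⇒ [-7, -14, -5, -15, -13, -6, -2, -9, -4, 5, -1, -3, 0]
-13<-4: swap(4,4), lo=5 mid=5 ⇒ [-7, -14, -5, -15, -13, -6, -2, -9, -4, 5, -1, -3, 0]
-6<-4: swap(5,5), lo=6 mid=6 ⇒ [-7, -14, -5, -15, -13, -6, -2, -9, -4, 5, -1, -3, 0]
-2>-4: swap(6,8), hi=7 ⇒ [-7, -14, -5, -15, -13, -6, -4, -9, -2, 5, -1, -3, 0]
-4=-4: mid=7
-9<-4: swap(6,7), lo=7 mid=8 ⇒ [-7, -14, -5, -15, -13, -6, -9, -4, -2, 5, -1, -3, 0]
done. lo=7 hi=7; arr=[-7, -14, -5, -15, -13, -6, -9, -4, -2, 5, -1, -3, 0]

[-7, -14, -5, -15, -13, -6, -9, -4, -2, 5, -1, -3, 0]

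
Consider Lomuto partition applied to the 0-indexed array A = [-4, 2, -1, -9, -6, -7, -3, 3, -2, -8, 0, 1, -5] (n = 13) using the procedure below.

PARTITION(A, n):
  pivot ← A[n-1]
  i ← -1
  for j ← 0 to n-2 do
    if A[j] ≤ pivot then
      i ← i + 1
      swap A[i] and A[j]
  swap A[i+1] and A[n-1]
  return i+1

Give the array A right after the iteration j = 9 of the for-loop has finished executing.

pivot = A[12] = -5; i = -1
j=0: A[0]=-4 > -5 → no swap
j=1: A[1]=2 > -5 → no swap
j=2: A[2]=-1 > -5 → no swap
j=3: A[3]=-9 ≤ -5 → i=0, swap A[0],A[3] → [-9, 2, -1, -4, -6, -7, -3, 3, -2, -8, 0, 1, -5]
j=4: A[4]=-6 ≤ -5 → i=1, swap A[1],A[4] → [-9, -6, -1, -4, 2, -7, -3, 3, -2, -8, 0, 1, -5]
j=5: A[5]=-7 ≤ -5 → i=2, swap A[2],A[5] → [-9, -6, -7, -4, 2, -1, -3, 3, -2, -8, 0, 1, -5]
j=6: A[6]=-3 > -5 → no swap
j=7: A[7]=3 > -5 → no swap
j=8: A[8]=-2 > -5 → no swap
j=9: A[9]=-8 ≤ -5 → i=3, swap A[3],A[9] → [-9, -6, -7, -8, 2, -1, -3, 3, -2, -4, 0, 1, -5]
(after j=9) A = [-9, -6, -7, -8, 2, -1, -3, 3, -2, -4, 0, 1, -5]

[-9, -6, -7, -8, 2, -1, -3, 3, -2, -4, 0, 1, -5]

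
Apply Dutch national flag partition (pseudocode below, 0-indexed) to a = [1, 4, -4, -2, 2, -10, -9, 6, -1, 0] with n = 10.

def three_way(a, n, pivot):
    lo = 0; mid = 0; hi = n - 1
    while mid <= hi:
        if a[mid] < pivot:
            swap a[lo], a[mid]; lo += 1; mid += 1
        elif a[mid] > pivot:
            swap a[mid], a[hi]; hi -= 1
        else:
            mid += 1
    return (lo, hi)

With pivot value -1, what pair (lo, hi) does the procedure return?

(4, 4)

pivot = -1; lo=0, mid=0, hi=9
a[mid]=1>-1: swap a[0],a[9]; hi=8 → [0, 4, -4, -2, 2, -10, -9, 6, -1, 1]
a[mid]=0>-1: swap a[0],a[8]; hi=7 → [-1, 4, -4, -2, 2, -10, -9, 6, 0, 1]
a[mid]=-1=-1: mid=1
a[mid]=4>-1: swap a[1],a[7]; hi=6 → [-1, 6, -4, -2, 2, -10, -9, 4, 0, 1]
a[mid]=6>-1: swap a[1],a[6]; hi=5 → [-1, -9, -4, -2, 2, -10, 6, 4, 0, 1]
a[mid]=-9<-1: swap a[0],a[1]; lo=1,mid=2 → [-9, -1, -4, -2, 2, -10, 6, 4, 0, 1]
a[mid]=-4<-1: swap a[1],a[2]; lo=2,mid=3 → [-9, -4, -1, -2, 2, -10, 6, 4, 0, 1]
a[mid]=-2<-1: swap a[2],a[3]; lo=3,mid=4 → [-9, -4, -2, -1, 2, -10, 6, 4, 0, 1]
a[mid]=2>-1: swap a[4],a[5]; hi=4 → [-9, -4, -2, -1, -10, 2, 6, 4, 0, 1]
a[mid]=-10<-1: swap a[3],a[4]; lo=4,mid=5 → [-9, -4, -2, -10, -1, 2, 6, 4, 0, 1]
end: lo=4, hi=4; a = [-9, -4, -2, -10, -1, 2, 6, 4, 0, 1]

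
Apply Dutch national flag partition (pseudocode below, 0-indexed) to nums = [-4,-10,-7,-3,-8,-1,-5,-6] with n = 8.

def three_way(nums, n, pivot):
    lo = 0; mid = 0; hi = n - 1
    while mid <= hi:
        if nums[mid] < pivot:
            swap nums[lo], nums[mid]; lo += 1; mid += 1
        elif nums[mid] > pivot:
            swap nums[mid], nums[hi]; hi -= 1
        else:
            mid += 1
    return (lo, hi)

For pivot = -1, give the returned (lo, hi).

lo=0 mid=0 hi=7
-4<-1: swap(0,0), lo=1 mid=1 ⇒ [-4,-10,-7,-3,-8,-1,-5,-6]
-10<-1: swap(1,1), lo=2 mid=2 ⇒ [-4,-10,-7,-3,-8,-1,-5,-6]
-7<-1: swap(2,2), lo=3 mid=3 ⇒ [-4,-10,-7,-3,-8,-1,-5,-6]
-3<-1: swap(3,3), lo=4 mid=4 ⇒ [-4,-10,-7,-3,-8,-1,-5,-6]
-8<-1: swap(4,4), lo=5 mid=5 ⇒ [-4,-10,-7,-3,-8,-1,-5,-6]
-1=-1: mid=6
-5<-1: swap(5,6), lo=6 mid=7 ⇒ [-4,-10,-7,-3,-8,-5,-1,-6]
-6<-1: swap(6,7), lo=7 mid=8 ⇒ [-4,-10,-7,-3,-8,-5,-6,-1]
done. lo=7 hi=7; nums=[-4,-10,-7,-3,-8,-5,-6,-1]

(7, 7)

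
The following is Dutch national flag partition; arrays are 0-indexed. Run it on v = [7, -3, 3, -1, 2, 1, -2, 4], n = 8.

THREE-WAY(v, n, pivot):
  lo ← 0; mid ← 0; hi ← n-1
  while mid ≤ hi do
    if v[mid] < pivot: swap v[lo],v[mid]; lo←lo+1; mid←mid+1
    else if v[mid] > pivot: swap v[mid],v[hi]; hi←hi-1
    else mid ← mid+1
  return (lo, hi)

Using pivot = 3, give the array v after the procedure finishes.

lo=0 mid=0 hi=7
7>3: swap(0,7), hi=6 ⇒ [4, -3, 3, -1, 2, 1, -2, 7]
4>3: swap(0,6), hi=5 ⇒ [-2, -3, 3, -1, 2, 1, 4, 7]
-2<3: swap(0,0), lo=1 mid=1 ⇒ [-2, -3, 3, -1, 2, 1, 4, 7]
-3<3: swap(1,1), lo=2 mid=2 ⇒ [-2, -3, 3, -1, 2, 1, 4, 7]
3=3: mid=3
-1<3: swap(2,3), lo=3 mid=4 ⇒ [-2, -3, -1, 3, 2, 1, 4, 7]
2<3: swap(3,4), lo=4 mid=5 ⇒ [-2, -3, -1, 2, 3, 1, 4, 7]
1<3: swap(4,5), lo=5 mid=6 ⇒ [-2, -3, -1, 2, 1, 3, 4, 7]
done. lo=5 hi=5; v=[-2, -3, -1, 2, 1, 3, 4, 7]

[-2, -3, -1, 2, 1, 3, 4, 7]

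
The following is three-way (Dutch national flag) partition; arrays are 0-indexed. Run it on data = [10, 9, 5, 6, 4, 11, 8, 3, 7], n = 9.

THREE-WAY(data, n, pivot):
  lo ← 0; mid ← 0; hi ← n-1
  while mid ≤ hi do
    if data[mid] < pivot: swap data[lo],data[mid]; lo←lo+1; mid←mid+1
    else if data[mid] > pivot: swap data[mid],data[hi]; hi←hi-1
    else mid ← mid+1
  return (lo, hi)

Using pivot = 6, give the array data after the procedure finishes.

pivot = 6; lo=0, mid=0, hi=8
data[mid]=10>6: swap data[0],data[8]; hi=7 → [7, 9, 5, 6, 4, 11, 8, 3, 10]
data[mid]=7>6: swap data[0],data[7]; hi=6 → [3, 9, 5, 6, 4, 11, 8, 7, 10]
data[mid]=3<6: swap data[0],data[0]; lo=1,mid=1 → [3, 9, 5, 6, 4, 11, 8, 7, 10]
data[mid]=9>6: swap data[1],data[6]; hi=5 → [3, 8, 5, 6, 4, 11, 9, 7, 10]
data[mid]=8>6: swap data[1],data[5]; hi=4 → [3, 11, 5, 6, 4, 8, 9, 7, 10]
data[mid]=11>6: swap data[1],data[4]; hi=3 → [3, 4, 5, 6, 11, 8, 9, 7, 10]
data[mid]=4<6: swap data[1],data[1]; lo=2,mid=2 → [3, 4, 5, 6, 11, 8, 9, 7, 10]
data[mid]=5<6: swap data[2],data[2]; lo=3,mid=3 → [3, 4, 5, 6, 11, 8, 9, 7, 10]
data[mid]=6=6: mid=4
end: lo=3, hi=3; data = [3, 4, 5, 6, 11, 8, 9, 7, 10]

[3, 4, 5, 6, 11, 8, 9, 7, 10]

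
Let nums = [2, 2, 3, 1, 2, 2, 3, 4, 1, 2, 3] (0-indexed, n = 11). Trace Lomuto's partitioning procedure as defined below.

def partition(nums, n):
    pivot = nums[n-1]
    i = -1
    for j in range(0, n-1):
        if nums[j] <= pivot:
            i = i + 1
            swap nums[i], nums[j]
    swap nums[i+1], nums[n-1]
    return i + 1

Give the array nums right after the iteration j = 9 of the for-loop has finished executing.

[2, 2, 3, 1, 2, 2, 3, 1, 2, 4, 3]

pivot = nums[10] = 3; i = -1
j=0: nums[0]=2 ≤ 3 → i=0, swap nums[0],nums[0] (no change) → [2, 2, 3, 1, 2, 2, 3, 4, 1, 2, 3]
j=1: nums[1]=2 ≤ 3 → i=1, swap nums[1],nums[1] (no change) → [2, 2, 3, 1, 2, 2, 3, 4, 1, 2, 3]
j=2: nums[2]=3 ≤ 3 → i=2, swap nums[2],nums[2] (no change) → [2, 2, 3, 1, 2, 2, 3, 4, 1, 2, 3]
j=3: nums[3]=1 ≤ 3 → i=3, swap nums[3],nums[3] (no change) → [2, 2, 3, 1, 2, 2, 3, 4, 1, 2, 3]
j=4: nums[4]=2 ≤ 3 → i=4, swap nums[4],nums[4] (no change) → [2, 2, 3, 1, 2, 2, 3, 4, 1, 2, 3]
j=5: nums[5]=2 ≤ 3 → i=5, swap nums[5],nums[5] (no change) → [2, 2, 3, 1, 2, 2, 3, 4, 1, 2, 3]
j=6: nums[6]=3 ≤ 3 → i=6, swap nums[6],nums[6] (no change) → [2, 2, 3, 1, 2, 2, 3, 4, 1, 2, 3]
j=7: nums[7]=4 > 3 → no swap
j=8: nums[8]=1 ≤ 3 → i=7, swap nums[7],nums[8] → [2, 2, 3, 1, 2, 2, 3, 1, 4, 2, 3]
j=9: nums[9]=2 ≤ 3 → i=8, swap nums[8],nums[9] → [2, 2, 3, 1, 2, 2, 3, 1, 2, 4, 3]
(after j=9) nums = [2, 2, 3, 1, 2, 2, 3, 1, 2, 4, 3]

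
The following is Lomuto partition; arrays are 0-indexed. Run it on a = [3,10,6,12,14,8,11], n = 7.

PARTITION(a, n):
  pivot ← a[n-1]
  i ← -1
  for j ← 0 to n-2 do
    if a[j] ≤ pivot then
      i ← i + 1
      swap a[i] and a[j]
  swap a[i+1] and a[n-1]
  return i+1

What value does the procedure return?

pivot=11, i=-1
j=0: 3≤11, i=0, swap(0,0) ⇒ [3,10,6,12,14,8,11]
j=1: 10≤11, i=1, swap(1,1) ⇒ [3,10,6,12,14,8,11]
j=2: 6≤11, i=2, swap(2,2) ⇒ [3,10,6,12,14,8,11]
j=3: 12>11, skip
j=4: 14>11, skip
j=5: 8≤11, i=3, swap(3,5) ⇒ [3,10,6,8,14,12,11]
swap(4,6) ⇒ [3,10,6,8,11,12,14]; return 4

4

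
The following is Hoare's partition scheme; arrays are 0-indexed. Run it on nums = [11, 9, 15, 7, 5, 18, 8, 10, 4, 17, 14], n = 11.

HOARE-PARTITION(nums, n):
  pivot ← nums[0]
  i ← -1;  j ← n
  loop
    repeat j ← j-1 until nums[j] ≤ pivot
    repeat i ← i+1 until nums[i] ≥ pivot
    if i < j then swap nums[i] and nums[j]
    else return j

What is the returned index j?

pivot = nums[0] = 11; i = -1, j = 11
j→8 (nums[8]=4≤11), i→0 (nums[0]=11≥11); i<j, swap → [4, 9, 15, 7, 5, 18, 8, 10, 11, 17, 14]
j→7 (nums[7]=10≤11), i→2 (nums[2]=15≥11); i<j, swap → [4, 9, 10, 7, 5, 18, 8, 15, 11, 17, 14]
j→6 (nums[6]=8≤11), i→5 (nums[5]=18≥11); i<j, swap → [4, 9, 10, 7, 5, 8, 18, 15, 11, 17, 14]
j→5, i→6; i≥j, return j=5. nums = [4, 9, 10, 7, 5, 8, 18, 15, 11, 17, 14]

5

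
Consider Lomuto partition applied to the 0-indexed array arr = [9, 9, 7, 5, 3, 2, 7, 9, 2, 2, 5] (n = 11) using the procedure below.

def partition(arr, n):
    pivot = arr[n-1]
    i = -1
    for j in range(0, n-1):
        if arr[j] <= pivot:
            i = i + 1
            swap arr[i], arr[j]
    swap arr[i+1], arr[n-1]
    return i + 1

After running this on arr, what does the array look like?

pivot=5, i=-1
j=0: 9>5, skip
j=1: 9>5, skip
j=2: 7>5, skip
j=3: 5≤5, i=0, swap(0,3) ⇒ [5, 9, 7, 9, 3, 2, 7, 9, 2, 2, 5]
j=4: 3≤5, i=1, swap(1,4) ⇒ [5, 3, 7, 9, 9, 2, 7, 9, 2, 2, 5]
j=5: 2≤5, i=2, swap(2,5) ⇒ [5, 3, 2, 9, 9, 7, 7, 9, 2, 2, 5]
j=6: 7>5, skip
j=7: 9>5, skip
j=8: 2≤5, i=3, swap(3,8) ⇒ [5, 3, 2, 2, 9, 7, 7, 9, 9, 2, 5]
j=9: 2≤5, i=4, swap(4,9) ⇒ [5, 3, 2, 2, 2, 7, 7, 9, 9, 9, 5]
swap(5,10) ⇒ [5, 3, 2, 2, 2, 5, 7, 9, 9, 9, 7]; return 5

[5, 3, 2, 2, 2, 5, 7, 9, 9, 9, 7]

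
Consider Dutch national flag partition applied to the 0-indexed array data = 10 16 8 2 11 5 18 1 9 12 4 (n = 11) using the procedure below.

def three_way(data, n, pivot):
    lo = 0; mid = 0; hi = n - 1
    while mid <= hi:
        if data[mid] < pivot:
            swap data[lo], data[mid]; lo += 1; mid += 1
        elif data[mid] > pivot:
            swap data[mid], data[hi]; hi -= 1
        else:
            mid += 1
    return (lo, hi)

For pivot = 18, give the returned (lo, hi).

(10, 10)

lo=0 mid=0 hi=10
10<18: swap(0,0), lo=1 mid=1 ⇒ 10 16 8 2 11 5 18 1 9 12 4
16<18: swap(1,1), lo=2 mid=2 ⇒ 10 16 8 2 11 5 18 1 9 12 4
8<18: swap(2,2), lo=3 mid=3 ⇒ 10 16 8 2 11 5 18 1 9 12 4
2<18: swap(3,3), lo=4 mid=4 ⇒ 10 16 8 2 11 5 18 1 9 12 4
11<18: swap(4,4), lo=5 mid=5 ⇒ 10 16 8 2 11 5 18 1 9 12 4
5<18: swap(5,5), lo=6 mid=6 ⇒ 10 16 8 2 11 5 18 1 9 12 4
18=18: mid=7
1<18: swap(6,7), lo=7 mid=8 ⇒ 10 16 8 2 11 5 1 18 9 12 4
9<18: swap(7,8), lo=8 mid=9 ⇒ 10 16 8 2 11 5 1 9 18 12 4
12<18: swap(8,9), lo=9 mid=10 ⇒ 10 16 8 2 11 5 1 9 12 18 4
4<18: swap(9,10), lo=10 mid=11 ⇒ 10 16 8 2 11 5 1 9 12 4 18
done. lo=10 hi=10; data=10 16 8 2 11 5 1 9 12 4 18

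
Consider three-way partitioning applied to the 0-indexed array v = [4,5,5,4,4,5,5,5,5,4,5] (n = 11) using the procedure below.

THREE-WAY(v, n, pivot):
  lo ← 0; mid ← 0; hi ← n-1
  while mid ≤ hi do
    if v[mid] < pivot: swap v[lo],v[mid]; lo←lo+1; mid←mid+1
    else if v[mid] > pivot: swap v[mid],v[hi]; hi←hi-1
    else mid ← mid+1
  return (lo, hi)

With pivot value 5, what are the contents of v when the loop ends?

[4,4,4,4,5,5,5,5,5,5,5]

lo=0 mid=0 hi=10
4<5: swap(0,0), lo=1 mid=1 ⇒ [4,5,5,4,4,5,5,5,5,4,5]
5=5: mid=2
5=5: mid=3
4<5: swap(1,3), lo=2 mid=4 ⇒ [4,4,5,5,4,5,5,5,5,4,5]
4<5: swap(2,4), lo=3 mid=5 ⇒ [4,4,4,5,5,5,5,5,5,4,5]
5=5: mid=6
5=5: mid=7
5=5: mid=8
5=5: mid=9
4<5: swap(3,9), lo=4 mid=10 ⇒ [4,4,4,4,5,5,5,5,5,5,5]
5=5: mid=11
done. lo=4 hi=10; v=[4,4,4,4,5,5,5,5,5,5,5]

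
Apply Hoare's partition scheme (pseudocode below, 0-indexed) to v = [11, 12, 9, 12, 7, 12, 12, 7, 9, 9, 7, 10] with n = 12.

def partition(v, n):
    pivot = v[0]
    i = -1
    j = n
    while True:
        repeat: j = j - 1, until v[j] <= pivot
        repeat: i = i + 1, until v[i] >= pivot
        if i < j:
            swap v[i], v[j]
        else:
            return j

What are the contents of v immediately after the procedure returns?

pivot=11
j stops at 11 (10), i stops at 0 (11); swap ⇒ [10, 12, 9, 12, 7, 12, 12, 7, 9, 9, 7, 11]
j stops at 10 (7), i stops at 1 (12); swap ⇒ [10, 7, 9, 12, 7, 12, 12, 7, 9, 9, 12, 11]
j stops at 9 (9), i stops at 3 (12); swap ⇒ [10, 7, 9, 9, 7, 12, 12, 7, 9, 12, 12, 11]
j stops at 8 (9), i stops at 5 (12); swap ⇒ [10, 7, 9, 9, 7, 9, 12, 7, 12, 12, 12, 11]
j stops at 7 (7), i stops at 6 (12); swap ⇒ [10, 7, 9, 9, 7, 9, 7, 12, 12, 12, 12, 11]
j stops at 6, i stops at 7; i≥j ⇒ return 6. v=[10, 7, 9, 9, 7, 9, 7, 12, 12, 12, 12, 11]

[10, 7, 9, 9, 7, 9, 7, 12, 12, 12, 12, 11]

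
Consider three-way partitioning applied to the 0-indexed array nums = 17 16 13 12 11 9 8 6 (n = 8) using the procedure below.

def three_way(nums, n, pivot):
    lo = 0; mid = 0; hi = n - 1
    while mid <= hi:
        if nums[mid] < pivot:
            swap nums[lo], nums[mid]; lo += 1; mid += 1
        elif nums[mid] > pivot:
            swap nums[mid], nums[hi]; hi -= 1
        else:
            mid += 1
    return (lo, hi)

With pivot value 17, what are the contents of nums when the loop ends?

16 13 12 11 9 8 6 17

pivot = 17; lo=0, mid=0, hi=7
nums[mid]=17=17: mid=1
nums[mid]=16<17: swap nums[0],nums[1]; lo=1,mid=2 → 16 17 13 12 11 9 8 6
nums[mid]=13<17: swap nums[1],nums[2]; lo=2,mid=3 → 16 13 17 12 11 9 8 6
nums[mid]=12<17: swap nums[2],nums[3]; lo=3,mid=4 → 16 13 12 17 11 9 8 6
nums[mid]=11<17: swap nums[3],nums[4]; lo=4,mid=5 → 16 13 12 11 17 9 8 6
nums[mid]=9<17: swap nums[4],nums[5]; lo=5,mid=6 → 16 13 12 11 9 17 8 6
nums[mid]=8<17: swap nums[5],nums[6]; lo=6,mid=7 → 16 13 12 11 9 8 17 6
nums[mid]=6<17: swap nums[6],nums[7]; lo=7,mid=8 → 16 13 12 11 9 8 6 17
end: lo=7, hi=7; nums = 16 13 12 11 9 8 6 17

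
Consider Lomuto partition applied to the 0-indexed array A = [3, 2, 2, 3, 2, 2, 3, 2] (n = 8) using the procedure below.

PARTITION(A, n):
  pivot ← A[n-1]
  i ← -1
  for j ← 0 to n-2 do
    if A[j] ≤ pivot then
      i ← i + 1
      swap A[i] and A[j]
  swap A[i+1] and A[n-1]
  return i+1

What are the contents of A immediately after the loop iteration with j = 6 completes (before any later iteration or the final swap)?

pivot=2, i=-1
j=0: 3>2, skip
j=1: 2≤2, i=0, swap(0,1) ⇒ [2, 3, 2, 3, 2, 2, 3, 2]
j=2: 2≤2, i=1, swap(1,2) ⇒ [2, 2, 3, 3, 2, 2, 3, 2]
j=3: 3>2, skip
j=4: 2≤2, i=2, swap(2,4) ⇒ [2, 2, 2, 3, 3, 2, 3, 2]
j=5: 2≤2, i=3, swap(3,5) ⇒ [2, 2, 2, 2, 3, 3, 3, 2]
j=6: 3>2, skip
(after j=6) A = [2, 2, 2, 2, 3, 3, 3, 2]

[2, 2, 2, 2, 3, 3, 3, 2]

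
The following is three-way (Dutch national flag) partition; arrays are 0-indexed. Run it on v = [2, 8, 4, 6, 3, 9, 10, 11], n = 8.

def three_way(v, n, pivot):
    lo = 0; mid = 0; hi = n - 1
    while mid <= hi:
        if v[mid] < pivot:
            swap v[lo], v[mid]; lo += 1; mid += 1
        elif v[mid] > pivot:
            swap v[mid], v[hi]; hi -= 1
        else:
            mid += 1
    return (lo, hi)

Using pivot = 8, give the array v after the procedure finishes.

[2, 4, 6, 3, 8, 10, 11, 9]

pivot = 8; lo=0, mid=0, hi=7
v[mid]=2<8: swap v[0],v[0]; lo=1,mid=1 → [2, 8, 4, 6, 3, 9, 10, 11]
v[mid]=8=8: mid=2
v[mid]=4<8: swap v[1],v[2]; lo=2,mid=3 → [2, 4, 8, 6, 3, 9, 10, 11]
v[mid]=6<8: swap v[2],v[3]; lo=3,mid=4 → [2, 4, 6, 8, 3, 9, 10, 11]
v[mid]=3<8: swap v[3],v[4]; lo=4,mid=5 → [2, 4, 6, 3, 8, 9, 10, 11]
v[mid]=9>8: swap v[5],v[7]; hi=6 → [2, 4, 6, 3, 8, 11, 10, 9]
v[mid]=11>8: swap v[5],v[6]; hi=5 → [2, 4, 6, 3, 8, 10, 11, 9]
v[mid]=10>8: swap v[5],v[5]; hi=4 → [2, 4, 6, 3, 8, 10, 11, 9]
end: lo=4, hi=4; v = [2, 4, 6, 3, 8, 10, 11, 9]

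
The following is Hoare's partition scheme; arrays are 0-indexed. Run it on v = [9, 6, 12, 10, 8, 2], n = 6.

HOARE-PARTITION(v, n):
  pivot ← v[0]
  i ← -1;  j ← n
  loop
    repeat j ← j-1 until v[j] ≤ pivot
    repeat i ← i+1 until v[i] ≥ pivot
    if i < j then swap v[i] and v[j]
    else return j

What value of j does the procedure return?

pivot=9
j stops at 5 (2), i stops at 0 (9); swap ⇒ [2, 6, 12, 10, 8, 9]
j stops at 4 (8), i stops at 2 (12); swap ⇒ [2, 6, 8, 10, 12, 9]
j stops at 2, i stops at 3; i≥j ⇒ return 2. v=[2, 6, 8, 10, 12, 9]

2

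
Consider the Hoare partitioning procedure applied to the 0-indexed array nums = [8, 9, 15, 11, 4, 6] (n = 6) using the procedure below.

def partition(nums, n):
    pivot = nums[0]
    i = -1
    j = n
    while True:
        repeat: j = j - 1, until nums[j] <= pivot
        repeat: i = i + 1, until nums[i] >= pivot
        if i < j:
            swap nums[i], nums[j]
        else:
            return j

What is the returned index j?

1

pivot=8
j stops at 5 (6), i stops at 0 (8); swap ⇒ [6, 9, 15, 11, 4, 8]
j stops at 4 (4), i stops at 1 (9); swap ⇒ [6, 4, 15, 11, 9, 8]
j stops at 1, i stops at 2; i≥j ⇒ return 1. nums=[6, 4, 15, 11, 9, 8]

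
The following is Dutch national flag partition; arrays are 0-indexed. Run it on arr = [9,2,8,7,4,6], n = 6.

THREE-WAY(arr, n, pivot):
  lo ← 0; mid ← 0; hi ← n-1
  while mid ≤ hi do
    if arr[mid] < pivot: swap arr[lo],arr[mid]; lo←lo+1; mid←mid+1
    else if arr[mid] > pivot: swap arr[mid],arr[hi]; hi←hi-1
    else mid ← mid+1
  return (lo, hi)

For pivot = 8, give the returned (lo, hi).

pivot = 8; lo=0, mid=0, hi=5
arr[mid]=9>8: swap arr[0],arr[5]; hi=4 → [6,2,8,7,4,9]
arr[mid]=6<8: swap arr[0],arr[0]; lo=1,mid=1 → [6,2,8,7,4,9]
arr[mid]=2<8: swap arr[1],arr[1]; lo=2,mid=2 → [6,2,8,7,4,9]
arr[mid]=8=8: mid=3
arr[mid]=7<8: swap arr[2],arr[3]; lo=3,mid=4 → [6,2,7,8,4,9]
arr[mid]=4<8: swap arr[3],arr[4]; lo=4,mid=5 → [6,2,7,4,8,9]
end: lo=4, hi=4; arr = [6,2,7,4,8,9]

(4, 4)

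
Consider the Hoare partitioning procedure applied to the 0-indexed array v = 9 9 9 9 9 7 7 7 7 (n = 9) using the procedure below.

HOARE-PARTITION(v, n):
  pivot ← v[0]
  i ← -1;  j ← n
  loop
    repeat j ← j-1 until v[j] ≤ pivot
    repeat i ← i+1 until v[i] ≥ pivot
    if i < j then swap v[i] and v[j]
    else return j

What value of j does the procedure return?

pivot = v[0] = 9; i = -1, j = 9
j→8 (v[8]=7≤9), i→0 (v[0]=9≥9); i<j, swap → 7 9 9 9 9 7 7 7 9
j→7 (v[7]=7≤9), i→1 (v[1]=9≥9); i<j, swap → 7 7 9 9 9 7 7 9 9
j→6 (v[6]=7≤9), i→2 (v[2]=9≥9); i<j, swap → 7 7 7 9 9 7 9 9 9
j→5 (v[5]=7≤9), i→3 (v[3]=9≥9); i<j, swap → 7 7 7 7 9 9 9 9 9
j→4, i→4; i≥j, return j=4. v = 7 7 7 7 9 9 9 9 9

4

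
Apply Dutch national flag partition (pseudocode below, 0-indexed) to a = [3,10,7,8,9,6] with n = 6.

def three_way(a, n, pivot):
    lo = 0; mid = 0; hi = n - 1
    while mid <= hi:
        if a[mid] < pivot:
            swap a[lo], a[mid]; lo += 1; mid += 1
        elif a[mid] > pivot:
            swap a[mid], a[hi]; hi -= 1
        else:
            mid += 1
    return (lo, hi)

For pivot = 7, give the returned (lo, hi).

(2, 2)

pivot = 7; lo=0, mid=0, hi=5
a[mid]=3<7: swap a[0],a[0]; lo=1,mid=1 → [3,10,7,8,9,6]
a[mid]=10>7: swap a[1],a[5]; hi=4 → [3,6,7,8,9,10]
a[mid]=6<7: swap a[1],a[1]; lo=2,mid=2 → [3,6,7,8,9,10]
a[mid]=7=7: mid=3
a[mid]=8>7: swap a[3],a[4]; hi=3 → [3,6,7,9,8,10]
a[mid]=9>7: swap a[3],a[3]; hi=2 → [3,6,7,9,8,10]
end: lo=2, hi=2; a = [3,6,7,9,8,10]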